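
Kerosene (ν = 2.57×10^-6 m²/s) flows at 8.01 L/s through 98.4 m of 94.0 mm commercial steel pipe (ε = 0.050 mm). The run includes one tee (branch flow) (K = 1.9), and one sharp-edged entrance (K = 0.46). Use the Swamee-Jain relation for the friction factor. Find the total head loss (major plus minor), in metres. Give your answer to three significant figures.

V = 4Q/(πD²) = 1.154 m/s; V²/2g = 0.06790 m
Re = 4.22×10^4, ε/D = 5.32×10^-4 → f = 0.02339 (Swamee-Jain)
Major: h_f = f(L/D)·V²/2g = 0.02339·1047·0.06790 = 1.663 m
Minor: ΣK = 2.36; h_m = ΣK·V²/2g = 0.1602 m
Total H_L = 1.663 + 0.1602 = 1.823 m

H_L ≈ 1.82 m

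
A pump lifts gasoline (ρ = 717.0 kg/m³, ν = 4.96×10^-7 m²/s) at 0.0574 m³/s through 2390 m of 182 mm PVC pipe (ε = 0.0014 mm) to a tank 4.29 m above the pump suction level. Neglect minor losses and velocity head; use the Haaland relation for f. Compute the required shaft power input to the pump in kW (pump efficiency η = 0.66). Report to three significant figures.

P_shaft ≈ 26.8 kW

V = 4Q/(πD²) = 2.206 m/s; Re = 8.10×10^5; ε/D = 7.69×10^-6; f = 0.01213
h_f = f(L/D)V²/2g = 39.51 m
Total head H = z + h_f = 4.29 + 39.51 = 43.80 m
P_hyd = ρgQH = 717.0·9.81·0.0574·43.80 = 17.68 kW
P_shaft = P_hyd/η = 17.68/0.66 = 26.79 kW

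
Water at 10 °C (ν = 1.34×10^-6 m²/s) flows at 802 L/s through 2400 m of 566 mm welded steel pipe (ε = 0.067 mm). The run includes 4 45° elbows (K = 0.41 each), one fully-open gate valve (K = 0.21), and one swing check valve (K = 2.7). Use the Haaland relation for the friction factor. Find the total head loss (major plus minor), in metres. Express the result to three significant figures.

V = 4Q/(πD²) = 3.188 m/s; V²/2g = 0.5179 m
Re = 1.35×10^6, ε/D = 1.18×10^-4 → f = 0.01332 (Haaland)
Major: h_f = f(L/D)·V²/2g = 0.01332·4240·0.5179 = 29.25 m
Minor: ΣK = 4.55; h_m = ΣK·V²/2g = 2.356 m
Total H_L = 29.25 + 2.356 = 31.61 m

H_L ≈ 31.6 m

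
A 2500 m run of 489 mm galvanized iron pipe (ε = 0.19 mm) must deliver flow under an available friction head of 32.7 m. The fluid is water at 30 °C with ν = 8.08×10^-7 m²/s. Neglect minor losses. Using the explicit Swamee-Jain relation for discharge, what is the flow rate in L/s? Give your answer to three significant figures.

Q ≈ 523 L/s

Swamee-Jain (Type II): Q = -0.965·√(gD⁵h_f/L)·ln[ε/(3.7D) + √(3.17ν²L/(gD³h_f))]
√(gD⁵h_f/L) = √(9.81·0.489⁵·32.7/2500) = 0.05990
ε/(3.7D) = 1.05×10^-4; √(3.17ν²L/(gD³h_f)) = 1.17×10^-5
Q = -0.965·0.05990·ln(1.168×10^-4) = 0.5234 m³/s
Check: V = 2.79 m/s, Re = 1.69×10^6, f = 0.01624, h_f = 32.9 m ≈ 32.7 m ✓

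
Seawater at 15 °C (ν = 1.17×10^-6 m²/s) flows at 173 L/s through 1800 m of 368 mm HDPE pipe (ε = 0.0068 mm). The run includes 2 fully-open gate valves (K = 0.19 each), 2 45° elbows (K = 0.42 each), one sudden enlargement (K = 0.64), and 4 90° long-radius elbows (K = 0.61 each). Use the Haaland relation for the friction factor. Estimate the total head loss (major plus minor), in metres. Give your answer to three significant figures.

H_L ≈ 9.31 m

V = 4Q/(πD²) = 1.627 m/s; V²/2g = 0.1348 m
Re = 5.12×10^5, ε/D = 1.85×10^-5 → f = 0.01323 (Haaland)
Major: h_f = f(L/D)·V²/2g = 0.01323·4891·0.1348 = 8.726 m
Minor: ΣK = 4.30; h_m = ΣK·V²/2g = 0.5798 m
Total H_L = 8.726 + 0.5798 = 9.306 m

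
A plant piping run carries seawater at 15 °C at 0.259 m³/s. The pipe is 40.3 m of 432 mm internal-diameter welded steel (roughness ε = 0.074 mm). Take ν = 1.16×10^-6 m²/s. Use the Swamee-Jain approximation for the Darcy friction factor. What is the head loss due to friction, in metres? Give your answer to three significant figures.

h_f ≈ 0.221 m

V = 4Q/(πD²) = 4·0.259/(π·0.432²) = 1.767 m/s
Re = VD/ν = 1.767·0.432/1.16×10^-6 = 6.58×10^5 → turbulent
ε/D = 0.074/432 = 1.71×10^-4
Swamee-Jain: f = 0.01488
h_f = f(L/D)V²/(2g) = 0.01488·(40.3/0.432)·1.767²/(2·9.81) = 0.2209 m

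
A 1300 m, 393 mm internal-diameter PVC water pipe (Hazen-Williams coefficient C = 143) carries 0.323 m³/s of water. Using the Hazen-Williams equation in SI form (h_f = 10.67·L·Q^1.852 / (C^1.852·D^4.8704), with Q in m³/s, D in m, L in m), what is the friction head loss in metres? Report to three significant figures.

h_f = 10.67·1300·0.323^1.852 / (143^1.852·0.393^4.8704) = 16.48 m

h_f ≈ 16.5 m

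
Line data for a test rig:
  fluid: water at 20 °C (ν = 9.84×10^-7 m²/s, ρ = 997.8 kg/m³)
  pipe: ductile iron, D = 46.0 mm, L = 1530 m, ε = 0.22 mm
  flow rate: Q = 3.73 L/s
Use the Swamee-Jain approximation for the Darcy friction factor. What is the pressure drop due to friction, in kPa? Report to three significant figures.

Δp ≈ 2600 kPa

V = 4Q/(πD²) = 4·0.00373/(π·0.0460²) = 2.244 m/s
Re = VD/ν = 2.244·0.0460/9.84×10^-7 = 1.05×10^5 → turbulent
ε/D = 0.22/46.0 = 0.00478
Swamee-Jain: f = 0.03113
h_f = f(L/D)V²/(2g) = 0.03113·(1530/0.0460)·2.244²/(2·9.81) = 265.9 m
Δp = ρg·h_f = 997.8·9.81·265.9 = 2602 kPa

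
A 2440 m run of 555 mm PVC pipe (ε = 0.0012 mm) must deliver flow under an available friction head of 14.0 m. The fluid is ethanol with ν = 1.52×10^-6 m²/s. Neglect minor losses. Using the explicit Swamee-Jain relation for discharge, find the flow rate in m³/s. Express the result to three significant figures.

Swamee-Jain (Type II): Q = -0.965·√(gD⁵h_f/L)·ln[ε/(3.7D) + √(3.17ν²L/(gD³h_f))]
√(gD⁵h_f/L) = √(9.81·0.555⁵·14.0/2440) = 0.05444
ε/(3.7D) = 5.84×10^-7; √(3.17ν²L/(gD³h_f)) = 2.76×10^-5
Q = -0.965·0.05444·ln(2.817×10^-5) = 0.5504 m³/s
Check: V = 2.28 m/s, Re = 8.31×10^5, f = 0.01203, h_f = 14.0 m ≈ 14.0 m ✓

Q ≈ 0.550 m³/s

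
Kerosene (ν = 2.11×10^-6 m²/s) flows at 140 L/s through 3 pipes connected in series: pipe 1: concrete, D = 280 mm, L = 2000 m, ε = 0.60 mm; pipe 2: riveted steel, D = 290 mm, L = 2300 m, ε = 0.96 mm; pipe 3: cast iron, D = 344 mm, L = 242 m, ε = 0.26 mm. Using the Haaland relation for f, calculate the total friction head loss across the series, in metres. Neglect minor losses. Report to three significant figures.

Pipe 1: V = 2.274 m/s, Re = 3.02×10^5, ε/D = 0.00214, f = 0.02441, h_1 = f(L/D)V²/2g = 45.94 m
Pipe 2: V = 2.120 m/s, Re = 2.91×10^5, ε/D = 0.00331, f = 0.02735, h_2 = f(L/D)V²/2g = 49.66 m
Pipe 3: V = 1.506 m/s, Re = 2.46×10^5, ε/D = 7.56×10^-4, f = 0.01963, h_3 = f(L/D)V²/2g = 1.597 m
Series → Q common, losses add: H = Σh = 97.20 m

H ≈ 97.2 m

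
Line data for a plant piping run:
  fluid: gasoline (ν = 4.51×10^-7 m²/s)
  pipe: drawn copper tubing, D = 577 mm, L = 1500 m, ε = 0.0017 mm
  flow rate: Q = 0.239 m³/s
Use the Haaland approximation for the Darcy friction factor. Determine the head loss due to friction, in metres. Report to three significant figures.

h_f ≈ 1.26 m

V = 4Q/(πD²) = 4·0.239/(π·0.577²) = 0.9140 m/s
Re = VD/ν = 0.9140·0.577/4.51×10^-7 = 1.17×10^6 → turbulent
ε/D = 0.0017/577 = 2.95×10^-6
Haaland: f = 0.01134
h_f = f(L/D)V²/(2g) = 0.01134·(1500/0.577)·0.9140²/(2·9.81) = 1.255 m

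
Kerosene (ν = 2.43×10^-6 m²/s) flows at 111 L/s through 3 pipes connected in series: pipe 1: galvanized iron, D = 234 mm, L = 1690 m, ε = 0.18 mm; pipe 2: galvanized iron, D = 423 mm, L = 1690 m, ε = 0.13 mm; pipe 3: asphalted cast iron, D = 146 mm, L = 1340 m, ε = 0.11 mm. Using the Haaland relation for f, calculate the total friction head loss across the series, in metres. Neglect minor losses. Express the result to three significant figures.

H ≈ 445 m

Pipe 1: V = 2.581 m/s, Re = 2.49×10^5, ε/D = 7.69×10^-4, f = 0.01968, h_1 = f(L/D)V²/2g = 48.26 m
Pipe 2: V = 0.7899 m/s, Re = 1.37×10^5, ε/D = 3.07×10^-4, f = 0.01838, h_2 = f(L/D)V²/2g = 2.334 m
Pipe 3: V = 6.630 m/s, Re = 3.98×10^5, ε/D = 7.53×10^-4, f = 0.01917, h_3 = f(L/D)V²/2g = 394.3 m
Series → Q common, losses add: H = Σh = 444.9 m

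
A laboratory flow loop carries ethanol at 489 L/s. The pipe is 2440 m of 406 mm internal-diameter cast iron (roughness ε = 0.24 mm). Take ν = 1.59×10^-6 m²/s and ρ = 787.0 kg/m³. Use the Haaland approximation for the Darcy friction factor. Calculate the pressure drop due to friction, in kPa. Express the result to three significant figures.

V = 4Q/(πD²) = 4·0.489/(π·0.406²) = 3.777 m/s
Re = VD/ν = 3.777·0.406/1.59×10^-6 = 9.64×10^5 → turbulent
ε/D = 0.24/406 = 5.91×10^-4
Haaland: f = 0.01778
h_f = f(L/D)V²/(2g) = 0.01778·(2440/0.406)·3.777²/(2·9.81) = 77.72 m
Δp = ρg·h_f = 787.0·9.81·77.72 = 600.0 kPa

Δp ≈ 600 kPa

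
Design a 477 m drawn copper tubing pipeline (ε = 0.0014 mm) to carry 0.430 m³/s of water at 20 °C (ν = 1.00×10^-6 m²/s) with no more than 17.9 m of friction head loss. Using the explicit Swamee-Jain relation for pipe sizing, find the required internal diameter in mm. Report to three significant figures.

D ≈ 341 mm

Swamee-Jain (Type III): D = 0.66·[ε^1.25·(LQ²/(gh_f))^4.75 + ν·Q^9.4·(L/(gh_f))^5.2]^0.04
LQ²/(gh_f) = 0.5023; L/(gh_f) = 2.716
Term 1 = ε^1.25·(…)^4.75 = 1.83×10^-9; Term 2 = ν·Q^9.4·(…)^5.2 = 6.48×10^-8
D = 0.66·(1.83×10^-9 + 6.48×10^-8)^0.04 = 0.3408 m = 341 mm
Check: V = 4.71 m/s, Re = 1.61×10^6, f = 0.01087, h_f = 17.2 m ≈ 17.9 m ✓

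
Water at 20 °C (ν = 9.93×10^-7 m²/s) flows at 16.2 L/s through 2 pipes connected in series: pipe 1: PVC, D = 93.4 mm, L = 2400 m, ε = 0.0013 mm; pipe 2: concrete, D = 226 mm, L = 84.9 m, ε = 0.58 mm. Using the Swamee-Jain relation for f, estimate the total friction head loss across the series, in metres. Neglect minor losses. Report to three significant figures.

Pipe 1: V = 2.364 m/s, Re = 2.22×10^5, ε/D = 1.39×10^-5, f = 0.01535, h_1 = f(L/D)V²/2g = 112.4 m
Pipe 2: V = 0.4038 m/s, Re = 9.19×10^4, ε/D = 0.00257, f = 0.02686, h_2 = f(L/D)V²/2g = 0.08387 m
Series → Q common, losses add: H = Σh = 112.5 m

H ≈ 112 m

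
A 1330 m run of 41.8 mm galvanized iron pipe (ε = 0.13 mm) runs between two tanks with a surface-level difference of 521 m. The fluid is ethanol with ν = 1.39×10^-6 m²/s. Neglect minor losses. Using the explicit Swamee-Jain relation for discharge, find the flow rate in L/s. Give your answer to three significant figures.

Q ≈ 4.68 L/s

Swamee-Jain (Type II): Q = -0.965·√(gD⁵h_f/L)·ln[ε/(3.7D) + √(3.17ν²L/(gD³h_f))]
√(gD⁵h_f/L) = √(9.81·0.0418⁵·521/1330) = 7.003×10^-4
ε/(3.7D) = 8.41×10^-4; √(3.17ν²L/(gD³h_f)) = 1.48×10^-4
Q = -0.965·7.003×10^-4·ln(9.883×10^-4) = 0.004676 m³/s
Check: V = 3.41 m/s, Re = 1.02×10^5, f = 0.02792, h_f = 526 m ≈ 521 m ✓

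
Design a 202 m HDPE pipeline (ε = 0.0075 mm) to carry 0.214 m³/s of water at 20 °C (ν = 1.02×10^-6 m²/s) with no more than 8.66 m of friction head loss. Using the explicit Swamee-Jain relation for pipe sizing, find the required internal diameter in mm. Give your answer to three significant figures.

D ≈ 257 mm

Swamee-Jain (Type III): D = 0.66·[ε^1.25·(LQ²/(gh_f))^4.75 + ν·Q^9.4·(L/(gh_f))^5.2]^0.04
LQ²/(gh_f) = 0.1089; L/(gh_f) = 2.378
Term 1 = ε^1.25·(…)^4.75 = 1.05×10^-11; Term 2 = ν·Q^9.4·(…)^5.2 = 4.68×10^-11
D = 0.66·(1.05×10^-11 + 4.68×10^-11)^0.04 = 0.2570 m = 257 mm
Check: V = 4.13 m/s, Re = 1.04×10^6, f = 0.01222, h_f = 8.34 m ≈ 8.66 m ✓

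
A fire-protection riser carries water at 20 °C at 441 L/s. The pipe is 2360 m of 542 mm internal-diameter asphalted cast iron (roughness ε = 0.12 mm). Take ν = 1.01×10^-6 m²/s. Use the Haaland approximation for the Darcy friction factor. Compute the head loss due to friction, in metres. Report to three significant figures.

V = 4Q/(πD²) = 4·0.441/(π·0.542²) = 1.911 m/s
Re = VD/ν = 1.911·0.542/1.01×10^-6 = 1.03×10^6 → turbulent
ε/D = 0.12/542 = 2.21×10^-4
Haaland: f = 0.01481
h_f = f(L/D)V²/(2g) = 0.01481·(2360/0.542)·1.911²/(2·9.81) = 12.01 m

h_f ≈ 12.0 m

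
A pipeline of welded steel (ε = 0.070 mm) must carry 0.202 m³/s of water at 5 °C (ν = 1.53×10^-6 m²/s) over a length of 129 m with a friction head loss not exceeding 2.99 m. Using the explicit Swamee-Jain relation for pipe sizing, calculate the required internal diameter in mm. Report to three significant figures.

D ≈ 300 mm

Swamee-Jain (Type III): D = 0.66·[ε^1.25·(LQ²/(gh_f))^4.75 + ν·Q^9.4·(L/(gh_f))^5.2]^0.04
LQ²/(gh_f) = 0.1795; L/(gh_f) = 4.398
Term 1 = ε^1.25·(…)^4.75 = 1.83×10^-9; Term 2 = ν·Q^9.4·(…)^5.2 = 1.00×10^-9
D = 0.66·(1.83×10^-9 + 1.00×10^-9)^0.04 = 0.3003 m = 300 mm
Check: V = 2.85 m/s, Re = 5.60×10^5, f = 0.01568, h_f = 2.79 m ≈ 2.99 m ✓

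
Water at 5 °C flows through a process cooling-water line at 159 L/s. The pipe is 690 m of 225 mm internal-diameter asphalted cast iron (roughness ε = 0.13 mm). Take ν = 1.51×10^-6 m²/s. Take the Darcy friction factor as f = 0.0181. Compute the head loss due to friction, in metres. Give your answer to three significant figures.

V = 4Q/(πD²) = 4·0.159/(π·0.225²) = 3.999 m/s
h_f = f(L/D)V²/(2g) = 0.01810·(690/0.225)·3.999²/(2·9.81) = 45.24 m

h_f ≈ 45.2 m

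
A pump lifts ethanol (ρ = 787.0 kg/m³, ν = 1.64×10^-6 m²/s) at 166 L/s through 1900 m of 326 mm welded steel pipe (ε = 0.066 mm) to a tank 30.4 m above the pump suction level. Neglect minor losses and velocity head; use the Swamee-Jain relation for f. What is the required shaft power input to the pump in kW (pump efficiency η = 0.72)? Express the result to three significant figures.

V = 4Q/(πD²) = 1.989 m/s; Re = 3.95×10^5; ε/D = 2.02×10^-4; f = 0.01587
h_f = f(L/D)V²/2g = 18.65 m
Total head H = z + h_f = 30.4 + 18.65 = 49.05 m
P_hyd = ρgQH = 787.0·9.81·0.166·49.05 = 62.86 kW
P_shaft = P_hyd/η = 62.86/0.72 = 87.30 kW

P_shaft ≈ 87.3 kW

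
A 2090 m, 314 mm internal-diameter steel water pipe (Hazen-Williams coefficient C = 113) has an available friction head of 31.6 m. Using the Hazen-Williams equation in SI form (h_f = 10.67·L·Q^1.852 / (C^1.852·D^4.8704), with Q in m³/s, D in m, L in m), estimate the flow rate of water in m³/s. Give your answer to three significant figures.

Q ≈ 0.156 m³/s

Rearranging: Q = [h_f·C^1.852·D^4.8704 / (10.67·L)]^(1/1.852)
Q = [31.6·113^1.852·0.314^4.8704 / (10.67·2090)]^0.540 = 0.1556 m³/s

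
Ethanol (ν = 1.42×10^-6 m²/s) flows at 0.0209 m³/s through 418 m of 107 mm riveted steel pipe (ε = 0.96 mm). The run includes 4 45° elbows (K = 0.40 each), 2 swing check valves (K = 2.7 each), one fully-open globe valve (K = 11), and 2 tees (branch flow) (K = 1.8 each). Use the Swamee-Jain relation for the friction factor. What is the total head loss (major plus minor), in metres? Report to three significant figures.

V = 4Q/(πD²) = 2.324 m/s; V²/2g = 0.2753 m
Re = 1.75×10^5, ε/D = 0.00897 → f = 0.03709 (Swamee-Jain)
Major: h_f = f(L/D)·V²/2g = 0.03709·3907·0.2753 = 39.90 m
Minor: ΣK = 21.6; h_m = ΣK·V²/2g = 5.947 m
Total H_L = 39.90 + 5.947 = 45.85 m

H_L ≈ 45.8 m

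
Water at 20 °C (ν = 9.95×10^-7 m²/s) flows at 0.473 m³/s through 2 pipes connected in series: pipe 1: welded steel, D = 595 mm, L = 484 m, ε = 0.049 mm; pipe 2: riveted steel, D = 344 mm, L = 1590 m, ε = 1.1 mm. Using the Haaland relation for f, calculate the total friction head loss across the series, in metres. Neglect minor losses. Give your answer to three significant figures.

Pipe 1: V = 1.701 m/s, Re = 1.02×10^6, ε/D = 8.24×10^-5, f = 0.01304, h_1 = f(L/D)V²/2g = 1.564 m
Pipe 2: V = 5.089 m/s, Re = 1.76×10^6, ε/D = 0.00320, f = 0.02676, h_2 = f(L/D)V²/2g = 163.3 m
Series → Q common, losses add: H = Σh = 164.9 m

H ≈ 165 m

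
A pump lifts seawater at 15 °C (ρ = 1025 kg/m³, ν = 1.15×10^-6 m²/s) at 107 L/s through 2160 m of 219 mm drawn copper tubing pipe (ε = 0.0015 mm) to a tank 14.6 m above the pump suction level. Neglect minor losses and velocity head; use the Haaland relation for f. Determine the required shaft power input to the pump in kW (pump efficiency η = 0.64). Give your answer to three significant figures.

P_shaft ≈ 113 kW

V = 4Q/(πD²) = 2.841 m/s; Re = 5.41×10^5; ε/D = 6.85×10^-6; f = 0.01296
h_f = f(L/D)V²/2g = 52.57 m
Total head H = z + h_f = 14.6 + 52.57 = 67.17 m
P_hyd = ρgQH = 1025·9.81·0.107·67.17 = 72.27 kW
P_shaft = P_hyd/η = 72.27/0.64 = 112.9 kW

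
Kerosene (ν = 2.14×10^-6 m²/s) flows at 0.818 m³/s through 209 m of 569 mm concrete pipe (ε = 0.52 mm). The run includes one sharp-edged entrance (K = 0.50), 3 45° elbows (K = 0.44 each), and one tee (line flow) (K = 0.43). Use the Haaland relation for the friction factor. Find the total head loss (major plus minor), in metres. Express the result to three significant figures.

V = 4Q/(πD²) = 3.217 m/s; V²/2g = 0.5274 m
Re = 8.55×10^5, ε/D = 9.14×10^-4 → f = 0.01958 (Haaland)
Major: h_f = f(L/D)·V²/2g = 0.01958·367.3·0.5274 = 3.794 m
Minor: ΣK = 2.25; h_m = ΣK·V²/2g = 1.187 m
Total H_L = 3.794 + 1.187 = 4.980 m

H_L ≈ 4.98 m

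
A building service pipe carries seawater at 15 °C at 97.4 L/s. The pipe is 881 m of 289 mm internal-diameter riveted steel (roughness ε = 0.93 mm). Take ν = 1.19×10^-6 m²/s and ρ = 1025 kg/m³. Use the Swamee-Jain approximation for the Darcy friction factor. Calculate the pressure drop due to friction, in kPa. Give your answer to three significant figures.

Δp ≈ 93.6 kPa

V = 4Q/(πD²) = 4·0.0974/(π·0.289²) = 1.485 m/s
Re = VD/ν = 1.485·0.289/1.19×10^-6 = 3.61×10^5 → turbulent
ε/D = 0.93/289 = 0.00322
Swamee-Jain: f = 0.02718
h_f = f(L/D)V²/(2g) = 0.02718·(881/0.289)·1.485²/(2·9.81) = 9.310 m
Δp = ρg·h_f = 1025·9.81·9.310 = 93.61 kPa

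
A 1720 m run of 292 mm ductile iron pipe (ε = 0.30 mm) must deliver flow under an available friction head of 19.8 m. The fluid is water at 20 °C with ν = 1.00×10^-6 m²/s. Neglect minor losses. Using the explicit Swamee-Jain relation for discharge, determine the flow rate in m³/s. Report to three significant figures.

Q ≈ 0.121 m³/s

Swamee-Jain (Type II): Q = -0.965·√(gD⁵h_f/L)·ln[ε/(3.7D) + √(3.17ν²L/(gD³h_f))]
√(gD⁵h_f/L) = √(9.81·0.292⁵·19.8/1720) = 0.01548
ε/(3.7D) = 2.78×10^-4; √(3.17ν²L/(gD³h_f)) = 3.36×10^-5
Q = -0.965·0.01548·ln(3.113×10^-4) = 0.1206 m³/s
Check: V = 1.80 m/s, Re = 5.26×10^5, f = 0.02044, h_f = 19.9 m ≈ 19.8 m ✓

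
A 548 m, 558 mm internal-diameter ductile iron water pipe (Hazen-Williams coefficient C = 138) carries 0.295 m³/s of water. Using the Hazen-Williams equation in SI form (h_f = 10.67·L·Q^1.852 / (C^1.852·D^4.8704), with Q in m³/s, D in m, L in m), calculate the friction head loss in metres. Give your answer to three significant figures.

h_f = 10.67·548·0.295^1.852 / (138^1.852·0.558^4.8704) = 1.138 m

h_f ≈ 1.14 m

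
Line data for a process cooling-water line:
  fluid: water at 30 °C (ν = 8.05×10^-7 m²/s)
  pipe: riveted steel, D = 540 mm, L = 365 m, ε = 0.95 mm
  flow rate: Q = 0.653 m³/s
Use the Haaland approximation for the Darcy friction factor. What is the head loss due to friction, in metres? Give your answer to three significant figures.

V = 4Q/(πD²) = 4·0.653/(π·0.540²) = 2.851 m/s
Re = VD/ν = 2.851·0.540/8.05×10^-7 = 1.91×10^6 → turbulent
ε/D = 0.95/540 = 0.00176
Haaland: f = 0.02278
h_f = f(L/D)V²/(2g) = 0.02278·(365/0.540)·2.851²/(2·9.81) = 6.380 m

h_f ≈ 6.38 m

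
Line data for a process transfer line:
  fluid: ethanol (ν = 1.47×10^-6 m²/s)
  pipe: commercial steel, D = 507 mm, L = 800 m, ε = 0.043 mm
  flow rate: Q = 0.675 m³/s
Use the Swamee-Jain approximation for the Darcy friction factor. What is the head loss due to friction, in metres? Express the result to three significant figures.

h_f ≈ 11.8 m

V = 4Q/(πD²) = 4·0.675/(π·0.507²) = 3.343 m/s
Re = VD/ν = 3.343·0.507/1.47×10^-6 = 1.15×10^6 → turbulent
ε/D = 0.043/507 = 8.48×10^-5
Swamee-Jain: f = 0.01311
h_f = f(L/D)V²/(2g) = 0.01311·(800/0.507)·3.343²/(2·9.81) = 11.79 m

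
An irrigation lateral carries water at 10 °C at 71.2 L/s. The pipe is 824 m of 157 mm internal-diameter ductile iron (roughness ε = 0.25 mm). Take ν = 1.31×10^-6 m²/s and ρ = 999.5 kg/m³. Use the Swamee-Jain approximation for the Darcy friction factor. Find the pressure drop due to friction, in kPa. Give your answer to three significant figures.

Δp ≈ 804 kPa

V = 4Q/(πD²) = 4·0.0712/(π·0.157²) = 3.678 m/s
Re = VD/ν = 3.678·0.157/1.31×10^-6 = 4.41×10^5 → turbulent
ε/D = 0.25/157 = 0.00159
Swamee-Jain: f = 0.02267
h_f = f(L/D)V²/(2g) = 0.02267·(824/0.157)·3.678²/(2·9.81) = 82.05 m
Δp = ρg·h_f = 999.5·9.81·82.05 = 804.5 kPa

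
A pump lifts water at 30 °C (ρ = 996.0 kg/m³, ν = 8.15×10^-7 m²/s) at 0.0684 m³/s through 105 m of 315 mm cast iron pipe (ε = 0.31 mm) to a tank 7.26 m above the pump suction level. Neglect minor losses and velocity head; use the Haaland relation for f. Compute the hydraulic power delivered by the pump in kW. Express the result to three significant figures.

P_hyd ≈ 5.03 kW

V = 4Q/(πD²) = 0.8777 m/s; Re = 3.39×10^5; ε/D = 9.84×10^-4; f = 0.02036
h_f = f(L/D)V²/2g = 0.2665 m
Total head H = z + h_f = 7.26 + 0.2665 = 7.527 m
P_hyd = ρgQH = 996.0·9.81·0.0684·7.527 = 5.030 kW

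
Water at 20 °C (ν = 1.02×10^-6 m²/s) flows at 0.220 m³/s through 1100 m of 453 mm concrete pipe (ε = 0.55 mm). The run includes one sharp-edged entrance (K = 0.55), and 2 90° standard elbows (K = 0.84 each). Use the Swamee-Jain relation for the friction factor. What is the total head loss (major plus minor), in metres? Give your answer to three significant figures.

V = 4Q/(πD²) = 1.365 m/s; V²/2g = 0.09497 m
Re = 6.06×10^5, ε/D = 0.00121 → f = 0.02114 (Swamee-Jain)
Major: h_f = f(L/D)·V²/2g = 0.02114·2428·0.09497 = 4.875 m
Minor: ΣK = 2.23; h_m = ΣK·V²/2g = 0.2118 m
Total H_L = 4.875 + 0.2118 = 5.087 m

H_L ≈ 5.09 m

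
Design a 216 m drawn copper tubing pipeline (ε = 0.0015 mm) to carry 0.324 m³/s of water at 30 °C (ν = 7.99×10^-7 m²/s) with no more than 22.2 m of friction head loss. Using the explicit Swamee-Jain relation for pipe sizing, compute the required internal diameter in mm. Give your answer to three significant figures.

D ≈ 247 mm

Swamee-Jain (Type III): D = 0.66·[ε^1.25·(LQ²/(gh_f))^4.75 + ν·Q^9.4·(L/(gh_f))^5.2]^0.04
LQ²/(gh_f) = 0.1041; L/(gh_f) = 0.9918
Term 1 = ε^1.25·(…)^4.75 = 1.13×10^-12; Term 2 = ν·Q^9.4·(…)^5.2 = 1.92×10^-11
D = 0.66·(1.13×10^-12 + 1.92×10^-11)^0.04 = 0.2465 m = 247 mm
Check: V = 6.79 m/s, Re = 2.09×10^6, f = 0.01053, h_f = 21.7 m ≈ 22.2 m ✓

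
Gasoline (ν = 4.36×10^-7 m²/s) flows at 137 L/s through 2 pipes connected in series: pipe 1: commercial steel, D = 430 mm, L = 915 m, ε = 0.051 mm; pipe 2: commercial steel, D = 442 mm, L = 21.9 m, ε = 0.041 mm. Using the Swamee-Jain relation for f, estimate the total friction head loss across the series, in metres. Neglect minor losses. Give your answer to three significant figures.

Pipe 1: V = 0.9434 m/s, Re = 9.30×10^5, ε/D = 1.19×10^-4, f = 0.01385, h_1 = f(L/D)V²/2g = 1.337 m
Pipe 2: V = 0.8929 m/s, Re = 9.05×10^5, ε/D = 9.28×10^-5, f = 0.01352, h_2 = f(L/D)V²/2g = 0.02721 m
Series → Q common, losses add: H = Σh = 1.364 m

H ≈ 1.36 m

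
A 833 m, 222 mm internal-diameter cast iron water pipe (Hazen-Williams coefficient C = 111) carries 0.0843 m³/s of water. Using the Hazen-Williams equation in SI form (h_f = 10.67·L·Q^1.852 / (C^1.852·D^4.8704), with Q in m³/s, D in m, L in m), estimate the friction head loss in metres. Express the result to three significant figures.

h_f ≈ 22.6 m

h_f = 10.67·833·0.0843^1.852 / (111^1.852·0.222^4.8704) = 22.65 m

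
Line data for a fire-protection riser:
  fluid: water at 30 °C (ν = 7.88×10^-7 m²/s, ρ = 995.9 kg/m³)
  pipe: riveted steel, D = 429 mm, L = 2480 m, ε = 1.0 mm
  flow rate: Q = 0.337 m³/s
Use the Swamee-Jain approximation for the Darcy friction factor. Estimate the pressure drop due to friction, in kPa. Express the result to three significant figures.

Δp ≈ 385 kPa

V = 4Q/(πD²) = 4·0.337/(π·0.429²) = 2.331 m/s
Re = VD/ν = 2.331·0.429/7.88×10^-7 = 1.27×10^6 → turbulent
ε/D = 1.0/429 = 0.00233
Swamee-Jain: f = 0.02460
h_f = f(L/D)V²/(2g) = 0.02460·(2480/0.429)·2.331²/(2·9.81) = 39.39 m
Δp = ρg·h_f = 995.9·9.81·39.39 = 384.9 kPa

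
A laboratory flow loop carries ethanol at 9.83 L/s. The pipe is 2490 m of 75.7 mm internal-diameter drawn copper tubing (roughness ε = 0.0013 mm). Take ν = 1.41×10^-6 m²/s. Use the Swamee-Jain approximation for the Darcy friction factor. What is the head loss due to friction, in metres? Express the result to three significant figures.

V = 4Q/(πD²) = 4·0.00983/(π·0.0757²) = 2.184 m/s
Re = VD/ν = 2.184·0.0757/1.41×10^-6 = 1.17×10^5 → turbulent
ε/D = 0.0013/75.7 = 1.72×10^-5
Swamee-Jain: f = 0.01740
h_f = f(L/D)V²/(2g) = 0.01740·(2490/0.0757)·2.184²/(2·9.81) = 139.1 m

h_f ≈ 139 m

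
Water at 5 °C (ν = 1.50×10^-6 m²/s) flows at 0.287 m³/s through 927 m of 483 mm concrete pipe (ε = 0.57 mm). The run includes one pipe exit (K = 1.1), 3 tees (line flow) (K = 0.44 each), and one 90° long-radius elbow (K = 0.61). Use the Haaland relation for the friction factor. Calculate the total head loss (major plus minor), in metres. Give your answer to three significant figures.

V = 4Q/(πD²) = 1.566 m/s; V²/2g = 0.1251 m
Re = 5.04×10^5, ε/D = 0.00118 → f = 0.02095 (Haaland)
Major: h_f = f(L/D)·V²/2g = 0.02095·1919·0.1251 = 5.029 m
Minor: ΣK = 3.03; h_m = ΣK·V²/2g = 0.3789 m
Total H_L = 5.029 + 0.3789 = 5.408 m

H_L ≈ 5.41 m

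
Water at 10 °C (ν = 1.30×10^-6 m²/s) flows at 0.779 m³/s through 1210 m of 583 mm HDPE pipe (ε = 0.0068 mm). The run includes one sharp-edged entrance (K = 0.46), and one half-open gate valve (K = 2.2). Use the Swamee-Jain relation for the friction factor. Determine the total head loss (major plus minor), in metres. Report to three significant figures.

H_L ≈ 11.5 m

V = 4Q/(πD²) = 2.918 m/s; V²/2g = 0.4340 m
Re = 1.31×10^6, ε/D = 1.17×10^-5 → f = 0.01143 (Swamee-Jain)
Major: h_f = f(L/D)·V²/2g = 0.01143·2075·0.4340 = 10.30 m
Minor: ΣK = 2.66; h_m = ΣK·V²/2g = 1.155 m
Total H_L = 10.30 + 1.155 = 11.45 m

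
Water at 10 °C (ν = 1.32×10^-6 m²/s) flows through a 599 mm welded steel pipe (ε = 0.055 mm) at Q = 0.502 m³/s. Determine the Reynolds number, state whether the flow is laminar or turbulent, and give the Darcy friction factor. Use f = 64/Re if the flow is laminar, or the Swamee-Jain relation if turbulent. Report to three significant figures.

V = 4Q/(πD²) = 1.781 m/s
Re = VD/ν = 1.781·0.599/1.32×10^-6 = 8.08×10^5
Re > 4000 → turbulent; ε/D = 9.18×10^-5
Swamee-Jain: f = 0.01365

Re ≈ 8.08×10^5; turbulent; f ≈ 0.0136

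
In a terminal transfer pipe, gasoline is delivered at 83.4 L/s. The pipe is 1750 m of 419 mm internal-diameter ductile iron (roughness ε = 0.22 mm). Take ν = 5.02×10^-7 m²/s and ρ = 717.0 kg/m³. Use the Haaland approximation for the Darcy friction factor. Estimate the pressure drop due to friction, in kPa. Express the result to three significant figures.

Δp ≈ 9.71 kPa

V = 4Q/(πD²) = 4·0.0834/(π·0.419²) = 0.6049 m/s
Re = VD/ν = 0.6049·0.419/5.02×10^-7 = 5.05×10^5 → turbulent
ε/D = 0.22/419 = 5.25×10^-4
Haaland: f = 0.01773
h_f = f(L/D)V²/(2g) = 0.01773·(1750/0.419)·0.6049²/(2·9.81) = 1.381 m
Δp = ρg·h_f = 717.0·9.81·1.381 = 9.711 kPa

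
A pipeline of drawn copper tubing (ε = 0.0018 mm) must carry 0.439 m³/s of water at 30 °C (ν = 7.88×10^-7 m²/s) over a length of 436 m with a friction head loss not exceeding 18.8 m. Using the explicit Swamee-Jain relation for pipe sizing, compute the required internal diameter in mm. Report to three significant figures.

Swamee-Jain (Type III): D = 0.66·[ε^1.25·(LQ²/(gh_f))^4.75 + ν·Q^9.4·(L/(gh_f))^5.2]^0.04
LQ²/(gh_f) = 0.4556; L/(gh_f) = 2.364
Term 1 = ε^1.25·(…)^4.75 = 1.58×10^-9; Term 2 = ν·Q^9.4·(…)^5.2 = 3.01×10^-8
D = 0.66·(1.58×10^-9 + 3.01×10^-8)^0.04 = 0.3308 m = 331 mm
Check: V = 5.11 m/s, Re = 2.14×10^6, f = 0.01047, h_f = 18.3 m ≈ 18.8 m ✓

D ≈ 331 mm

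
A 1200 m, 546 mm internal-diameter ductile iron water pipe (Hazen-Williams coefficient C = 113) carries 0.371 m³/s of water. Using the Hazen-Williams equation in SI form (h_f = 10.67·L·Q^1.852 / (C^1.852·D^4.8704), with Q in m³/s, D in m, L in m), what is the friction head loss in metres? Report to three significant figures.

h_f ≈ 6.13 m

h_f = 10.67·1200·0.371^1.852 / (113^1.852·0.546^4.8704) = 6.131 m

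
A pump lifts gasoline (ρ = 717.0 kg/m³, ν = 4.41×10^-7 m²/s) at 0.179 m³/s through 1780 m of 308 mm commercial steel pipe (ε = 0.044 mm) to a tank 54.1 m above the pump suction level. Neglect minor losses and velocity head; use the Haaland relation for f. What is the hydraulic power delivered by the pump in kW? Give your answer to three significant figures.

V = 4Q/(πD²) = 2.402 m/s; Re = 1.68×10^6; ε/D = 1.43×10^-4; f = 0.01353
h_f = f(L/D)V²/2g = 23.00 m
Total head H = z + h_f = 54.1 + 23.00 = 77.10 m
P_hyd = ρgQH = 717.0·9.81·0.179·77.10 = 97.07 kW

P_hyd ≈ 97.1 kW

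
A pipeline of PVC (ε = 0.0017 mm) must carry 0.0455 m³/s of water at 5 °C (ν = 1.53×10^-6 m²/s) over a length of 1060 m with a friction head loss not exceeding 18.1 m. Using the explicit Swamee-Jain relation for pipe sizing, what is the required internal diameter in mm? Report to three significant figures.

Swamee-Jain (Type III): D = 0.66·[ε^1.25·(LQ²/(gh_f))^4.75 + ν·Q^9.4·(L/(gh_f))^5.2]^0.04
LQ²/(gh_f) = 0.01236; L/(gh_f) = 5.970
Term 1 = ε^1.25·(…)^4.75 = 5.31×10^-17; Term 2 = ν·Q^9.4·(…)^5.2 = 4.03×10^-15
D = 0.66·(5.31×10^-17 + 4.03×10^-15)^0.04 = 0.1754 m = 175 mm
Check: V = 1.88 m/s, Re = 2.16×10^5, f = 0.01540, h_f = 16.8 m ≈ 18.1 m ✓

D ≈ 175 mm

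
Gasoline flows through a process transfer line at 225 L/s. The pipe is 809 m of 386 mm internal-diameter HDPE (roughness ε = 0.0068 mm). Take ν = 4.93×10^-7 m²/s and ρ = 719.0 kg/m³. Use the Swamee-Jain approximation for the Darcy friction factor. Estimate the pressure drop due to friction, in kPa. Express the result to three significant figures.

V = 4Q/(πD²) = 4·0.225/(π·0.386²) = 1.923 m/s
Re = VD/ν = 1.923·0.386/4.93×10^-7 = 1.51×10^6 → turbulent
ε/D = 0.0068/386 = 1.76×10^-5
Swamee-Jain: f = 0.01138
h_f = f(L/D)V²/(2g) = 0.01138·(809/0.386)·1.923²/(2·9.81) = 4.495 m
Δp = ρg·h_f = 719.0·9.81·4.495 = 31.70 kPa

Δp ≈ 31.7 kPa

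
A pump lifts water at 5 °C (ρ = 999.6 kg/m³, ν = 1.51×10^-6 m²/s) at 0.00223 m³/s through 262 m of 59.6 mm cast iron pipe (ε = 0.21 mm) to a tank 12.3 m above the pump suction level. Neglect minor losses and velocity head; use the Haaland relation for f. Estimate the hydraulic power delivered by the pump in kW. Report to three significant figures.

V = 4Q/(πD²) = 0.7993 m/s; Re = 3.15×10^4; ε/D = 0.00352; f = 0.03053
h_f = f(L/D)V²/2g = 4.371 m
Total head H = z + h_f = 12.3 + 4.371 = 16.67 m
P_hyd = ρgQH = 999.6·9.81·0.00223·16.67 = 0.3646 kW

P_hyd ≈ 0.365 kW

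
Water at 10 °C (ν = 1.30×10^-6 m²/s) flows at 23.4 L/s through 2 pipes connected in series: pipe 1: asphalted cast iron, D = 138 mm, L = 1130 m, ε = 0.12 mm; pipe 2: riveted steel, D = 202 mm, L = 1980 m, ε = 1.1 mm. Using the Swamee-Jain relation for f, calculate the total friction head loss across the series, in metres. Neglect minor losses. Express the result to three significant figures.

Pipe 1: V = 1.564 m/s, Re = 1.66×10^5, ε/D = 8.70×10^-4, f = 0.02093, h_1 = f(L/D)V²/2g = 21.38 m
Pipe 2: V = 0.7302 m/s, Re = 1.13×10^5, ε/D = 0.00545, f = 0.03219, h_2 = f(L/D)V²/2g = 8.574 m
Series → Q common, losses add: H = Σh = 29.96 m

H ≈ 30.0 m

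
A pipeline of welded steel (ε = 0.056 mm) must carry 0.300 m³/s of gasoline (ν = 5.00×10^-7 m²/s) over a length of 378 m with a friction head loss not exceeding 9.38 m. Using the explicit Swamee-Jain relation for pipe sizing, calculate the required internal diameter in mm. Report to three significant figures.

Swamee-Jain (Type III): D = 0.66·[ε^1.25·(LQ²/(gh_f))^4.75 + ν·Q^9.4·(L/(gh_f))^5.2]^0.04
LQ²/(gh_f) = 0.3697; L/(gh_f) = 4.108
Term 1 = ε^1.25·(…)^4.75 = 4.29×10^-8; Term 2 = ν·Q^9.4·(…)^5.2 = 9.43×10^-9
D = 0.66·(4.29×10^-8 + 9.43×10^-9)^0.04 = 0.3375 m = 338 mm
Check: V = 3.35 m/s, Re = 2.26×10^6, f = 0.01382, h_f = 8.87 m ≈ 9.38 m ✓

D ≈ 338 mm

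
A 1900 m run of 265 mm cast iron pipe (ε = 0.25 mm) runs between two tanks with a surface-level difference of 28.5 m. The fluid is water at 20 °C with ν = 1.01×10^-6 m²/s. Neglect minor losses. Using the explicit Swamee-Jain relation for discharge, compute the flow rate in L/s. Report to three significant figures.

Swamee-Jain (Type II): Q = -0.965·√(gD⁵h_f/L)·ln[ε/(3.7D) + √(3.17ν²L/(gD³h_f))]
√(gD⁵h_f/L) = √(9.81·0.265⁵·28.5/1900) = 0.01387
ε/(3.7D) = 2.55×10^-4; √(3.17ν²L/(gD³h_f)) = 3.44×10^-5
Q = -0.965·0.01387·ln(2.893×10^-4) = 0.1090 m³/s
Check: V = 1.98 m/s, Re = 5.19×10^5, f = 0.02008, h_f = 28.7 m ≈ 28.5 m ✓

Q ≈ 109 L/s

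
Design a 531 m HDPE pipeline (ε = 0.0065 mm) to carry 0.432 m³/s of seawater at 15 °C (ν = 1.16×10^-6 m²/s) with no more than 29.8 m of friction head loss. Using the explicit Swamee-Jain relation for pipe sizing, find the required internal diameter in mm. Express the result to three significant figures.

Swamee-Jain (Type III): D = 0.66·[ε^1.25·(LQ²/(gh_f))^4.75 + ν·Q^9.4·(L/(gh_f))^5.2]^0.04
LQ²/(gh_f) = 0.3390; L/(gh_f) = 1.816
Term 1 = ε^1.25·(…)^4.75 = 1.93×10^-9; Term 2 = ν·Q^9.4·(…)^5.2 = 9.68×10^-9
D = 0.66·(1.93×10^-9 + 9.68×10^-9)^0.04 = 0.3178 m = 318 mm
Check: V = 5.45 m/s, Re = 1.49×10^6, f = 0.01147, h_f = 29.0 m ≈ 29.8 m ✓

D ≈ 318 mm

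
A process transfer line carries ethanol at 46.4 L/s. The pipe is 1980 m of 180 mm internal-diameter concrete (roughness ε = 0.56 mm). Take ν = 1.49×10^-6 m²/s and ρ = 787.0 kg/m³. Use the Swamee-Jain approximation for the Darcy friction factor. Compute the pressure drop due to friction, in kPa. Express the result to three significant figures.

V = 4Q/(πD²) = 4·0.0464/(π·0.180²) = 1.823 m/s
Re = VD/ν = 1.823·0.180/1.49×10^-6 = 2.20×10^5 → turbulent
ε/D = 0.56/180 = 0.00311
Swamee-Jain: f = 0.02720
h_f = f(L/D)V²/(2g) = 0.02720·(1980/0.180)·1.823²/(2·9.81) = 50.71 m
Δp = ρg·h_f = 787.0·9.81·50.71 = 391.5 kPa

Δp ≈ 391 kPa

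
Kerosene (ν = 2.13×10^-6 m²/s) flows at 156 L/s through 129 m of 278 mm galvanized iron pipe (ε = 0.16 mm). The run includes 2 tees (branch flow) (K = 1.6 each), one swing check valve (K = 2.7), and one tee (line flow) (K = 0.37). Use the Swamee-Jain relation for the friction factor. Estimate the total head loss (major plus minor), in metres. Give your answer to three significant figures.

V = 4Q/(πD²) = 2.570 m/s; V²/2g = 0.3367 m
Re = 3.35×10^5, ε/D = 5.76×10^-4 → f = 0.01862 (Swamee-Jain)
Major: h_f = f(L/D)·V²/2g = 0.01862·464.0·0.3367 = 2.909 m
Minor: ΣK = 6.27; h_m = ΣK·V²/2g = 2.111 m
Total H_L = 2.909 + 2.111 = 5.020 m

H_L ≈ 5.02 m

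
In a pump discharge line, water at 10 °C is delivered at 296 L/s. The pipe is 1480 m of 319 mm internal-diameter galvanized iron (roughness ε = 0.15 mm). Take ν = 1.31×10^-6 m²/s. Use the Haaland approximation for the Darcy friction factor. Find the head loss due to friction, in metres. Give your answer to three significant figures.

V = 4Q/(πD²) = 4·0.296/(π·0.319²) = 3.704 m/s
Re = VD/ν = 3.704·0.319/1.31×10^-6 = 9.02×10^5 → turbulent
ε/D = 0.15/319 = 4.70×10^-4
Haaland: f = 0.01701
h_f = f(L/D)V²/(2g) = 0.01701·(1480/0.319)·3.704²/(2·9.81) = 55.18 m

h_f ≈ 55.2 m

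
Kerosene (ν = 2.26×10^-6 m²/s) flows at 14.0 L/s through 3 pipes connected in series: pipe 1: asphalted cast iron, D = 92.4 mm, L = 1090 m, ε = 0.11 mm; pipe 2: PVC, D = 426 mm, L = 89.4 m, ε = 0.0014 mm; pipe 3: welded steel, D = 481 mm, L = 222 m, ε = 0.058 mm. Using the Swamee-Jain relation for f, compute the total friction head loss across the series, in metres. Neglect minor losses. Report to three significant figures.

H ≈ 61.1 m

Pipe 1: V = 2.088 m/s, Re = 8.54×10^4, ε/D = 0.00119, f = 0.02331, h_1 = f(L/D)V²/2g = 61.09 m
Pipe 2: V = 0.09822 m/s, Re = 1.85×10^4, ε/D = 3.29×10^-6, f = 0.02633, h_2 = f(L/D)V²/2g = 0.002717 m
Pipe 3: V = 0.07705 m/s, Re = 1.64×10^4, ε/D = 1.21×10^-4, f = 0.02742, h_3 = f(L/D)V²/2g = 0.003829 m
Series → Q common, losses add: H = Σh = 61.10 m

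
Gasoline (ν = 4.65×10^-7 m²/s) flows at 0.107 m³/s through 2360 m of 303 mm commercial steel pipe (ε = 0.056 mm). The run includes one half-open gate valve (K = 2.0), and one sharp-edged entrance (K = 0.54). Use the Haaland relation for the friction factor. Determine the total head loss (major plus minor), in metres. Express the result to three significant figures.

V = 4Q/(πD²) = 1.484 m/s; V²/2g = 0.1122 m
Re = 9.67×10^5, ε/D = 1.85×10^-4 → f = 0.01445 (Haaland)
Major: h_f = f(L/D)·V²/2g = 0.01445·7789·0.1122 = 12.64 m
Minor: ΣK = 2.54; h_m = ΣK·V²/2g = 0.2851 m
Total H_L = 12.64 + 0.2851 = 12.92 m

H_L ≈ 12.9 m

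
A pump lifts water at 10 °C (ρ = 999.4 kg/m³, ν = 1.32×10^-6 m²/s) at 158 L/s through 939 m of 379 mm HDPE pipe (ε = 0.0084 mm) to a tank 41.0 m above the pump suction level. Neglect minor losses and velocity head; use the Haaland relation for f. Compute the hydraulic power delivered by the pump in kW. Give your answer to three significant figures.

P_hyd ≈ 68.8 kW

V = 4Q/(πD²) = 1.401 m/s; Re = 4.02×10^5; ε/D = 2.22×10^-5; f = 0.01381
h_f = f(L/D)V²/2g = 3.421 m
Total head H = z + h_f = 41.0 + 3.421 = 44.42 m
P_hyd = ρgQH = 999.4·9.81·0.158·44.42 = 68.81 kW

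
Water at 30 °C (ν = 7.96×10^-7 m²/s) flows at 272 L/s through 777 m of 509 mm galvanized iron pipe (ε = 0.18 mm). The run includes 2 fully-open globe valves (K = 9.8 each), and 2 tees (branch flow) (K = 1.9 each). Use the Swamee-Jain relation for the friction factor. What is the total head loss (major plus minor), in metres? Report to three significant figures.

H_L ≈ 4.40 m

V = 4Q/(πD²) = 1.337 m/s; V²/2g = 0.09107 m
Re = 8.55×10^5, ε/D = 3.54×10^-4 → f = 0.01632 (Swamee-Jain)
Major: h_f = f(L/D)·V²/2g = 0.01632·1527·0.09107 = 2.269 m
Minor: ΣK = 23.4; h_m = ΣK·V²/2g = 2.131 m
Total H_L = 2.269 + 2.131 = 4.400 m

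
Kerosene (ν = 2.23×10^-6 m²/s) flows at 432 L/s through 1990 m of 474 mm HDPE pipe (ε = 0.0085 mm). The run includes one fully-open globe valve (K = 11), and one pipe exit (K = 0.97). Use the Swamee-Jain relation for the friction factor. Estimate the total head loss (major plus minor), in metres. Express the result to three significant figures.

H_L ≈ 20.7 m

V = 4Q/(πD²) = 2.448 m/s; V²/2g = 0.3055 m
Re = 5.20×10^5, ε/D = 1.79×10^-5 → f = 0.01329 (Swamee-Jain)
Major: h_f = f(L/D)·V²/2g = 0.01329·4198·0.3055 = 17.04 m
Minor: ΣK = 12.0; h_m = ΣK·V²/2g = 3.657 m
Total H_L = 17.04 + 3.657 = 20.70 m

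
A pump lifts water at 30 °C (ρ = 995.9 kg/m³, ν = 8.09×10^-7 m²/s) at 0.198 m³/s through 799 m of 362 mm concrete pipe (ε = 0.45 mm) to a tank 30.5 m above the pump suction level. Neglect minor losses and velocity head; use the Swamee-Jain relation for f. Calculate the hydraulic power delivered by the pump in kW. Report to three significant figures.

P_hyd ≈ 76.0 kW

V = 4Q/(πD²) = 1.924 m/s; Re = 8.61×10^5; ε/D = 0.00124; f = 0.02111
h_f = f(L/D)V²/2g = 8.790 m
Total head H = z + h_f = 30.5 + 8.790 = 39.29 m
P_hyd = ρgQH = 995.9·9.81·0.198·39.29 = 76.00 kW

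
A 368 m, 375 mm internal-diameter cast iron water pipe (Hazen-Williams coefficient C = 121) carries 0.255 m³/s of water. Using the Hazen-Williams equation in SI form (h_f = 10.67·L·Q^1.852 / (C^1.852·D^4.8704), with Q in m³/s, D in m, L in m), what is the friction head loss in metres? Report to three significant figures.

h_f ≈ 5.16 m

h_f = 10.67·368·0.255^1.852 / (121^1.852·0.375^4.8704) = 5.155 m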